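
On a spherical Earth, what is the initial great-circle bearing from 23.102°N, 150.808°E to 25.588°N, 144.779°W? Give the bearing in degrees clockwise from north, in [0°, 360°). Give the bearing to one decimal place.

73.3°

Δλ = -144.779 − 150.808 = -295.587°; wrapped into (−180°, 180°]: 64.413°.
θ = atan2( sin Δλ · cos φ₂ , cos φ₁ · sin φ₂ − sin φ₁ · cos φ₂ · cos Δλ )
  = atan2(0.81347, 0.24443) = 73.276° → normalised to [0°, 360°): 73.276°.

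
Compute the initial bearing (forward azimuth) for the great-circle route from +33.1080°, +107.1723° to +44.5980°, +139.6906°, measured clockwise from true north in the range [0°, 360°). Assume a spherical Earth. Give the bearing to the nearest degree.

56°

Δλ = 139.6906 − 107.1723 = 32.5183°.
θ = atan2( sin Δλ · cos φ₂ , cos φ₁ · sin φ₂ − sin φ₁ · cos φ₂ · cos Δλ )
  = atan2(0.38278, 0.26017) = 55.796° → normalised to [0°, 360°): 55.796°.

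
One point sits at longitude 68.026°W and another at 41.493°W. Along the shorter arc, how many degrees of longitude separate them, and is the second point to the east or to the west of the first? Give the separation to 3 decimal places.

Raw difference: -41.493 − -68.026 = 26.533°.
Normalise into (−180°, 180°]: 26.533° stays 26.533°.
Positive ⇒ the second point lies to the east; separation 26.533°.

26.533° east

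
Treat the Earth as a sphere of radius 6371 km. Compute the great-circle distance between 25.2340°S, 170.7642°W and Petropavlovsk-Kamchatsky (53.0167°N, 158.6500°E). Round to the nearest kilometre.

9190 km

Δλ = 158.6500 − -170.7642 = 329.4142°; wrapped into (−180°, 180°]: -30.5858°.
Δφ = 53.0167 − -25.2340 = 78.2507°.
a = sin²(Δφ/2) + cos φ₁ · cos φ₂ · sin²(Δλ/2) = 0.436041.
c = 2·atan2(√a, √(1−a)) = 1.44253 rad → d = 6371·c ≈ 9190.34 km.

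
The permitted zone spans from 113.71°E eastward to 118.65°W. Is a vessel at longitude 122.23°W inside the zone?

Yes

Band width going east from +113.71° to -118.65°: ((-118.65 − 113.71) mod 360) = 127.64°.
Offset of -122.23° east of the west edge: ((-122.23 − 113.71) mod 360) = 124.06°.
124.06° ≤ 127.64° ⇒ inside.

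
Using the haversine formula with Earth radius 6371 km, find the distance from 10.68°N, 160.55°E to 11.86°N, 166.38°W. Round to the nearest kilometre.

Δλ = -166.38 − 160.55 = -326.93°; wrapped into (−180°, 180°]: 33.07°.
Δφ = 11.86 − 10.68 = 1.18°.
a = sin²(Δφ/2) + cos φ₁ · cos φ₂ · sin²(Δλ/2) = 0.078002.
c = 2·atan2(√a, √(1−a)) = 0.56610 rad → d = 6371·c ≈ 3606.65 km.

3607 km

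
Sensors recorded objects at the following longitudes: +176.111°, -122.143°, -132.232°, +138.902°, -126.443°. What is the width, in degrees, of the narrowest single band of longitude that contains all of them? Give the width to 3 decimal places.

Sort the longitudes: -132.232°, -126.443°, -122.143°, +138.902°, +176.111°.
Eastward gaps between consecutive values (wrapping around): 5.789°, 4.300°, 261.045°, 37.209°, 51.657°.
Largest gap = 261.045° ⇒ minimal covering band is its complement: 360° − 261.045° = 98.955°.
Band runs from +138.902° eastward to -122.143°, crossing the antimeridian.

98.955°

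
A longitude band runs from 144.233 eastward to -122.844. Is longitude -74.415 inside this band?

Band width going east from +144.233° to -122.844°: ((-122.844 − 144.233) mod 360) = 92.923°.
Offset of -74.415° east of the west edge: ((-74.415 − 144.233) mod 360) = 141.352°.
141.352° > 92.923° ⇒ outside.

No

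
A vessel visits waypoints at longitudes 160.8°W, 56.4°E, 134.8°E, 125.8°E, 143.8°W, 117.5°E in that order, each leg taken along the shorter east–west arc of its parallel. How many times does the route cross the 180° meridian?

3

Leg 1: -160.8° → +56.4°, shortest Δλ = -142.8° (west) — crosses 180°.
Leg 2: +56.4° → +134.8°, shortest Δλ = 78.4° (east) — does not cross 180°.
Leg 3: +134.8° → +125.8°, shortest Δλ = -9.0° (west) — does not cross 180°.
Leg 4: +125.8° → -143.8°, shortest Δλ = 90.4° (east) — crosses 180°.
Leg 5: -143.8° → +117.5°, shortest Δλ = -98.7° (west) — crosses 180°.
Total crossings: 3.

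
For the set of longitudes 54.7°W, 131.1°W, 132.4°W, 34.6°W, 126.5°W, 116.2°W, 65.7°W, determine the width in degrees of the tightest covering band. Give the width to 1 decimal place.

97.8°

Sort the longitudes: -132.4°, -131.1°, -126.5°, -116.2°, -65.7°, -54.7°, -34.6°.
Eastward gaps between consecutive values (wrapping around): 1.3°, 4.6°, 10.3°, 50.5°, 11.0°, 20.1°, 262.2°.
Largest gap = 262.2° ⇒ minimal covering band is its complement: 360° − 262.2° = 97.8°.
Band runs from -132.4° eastward to -34.6°.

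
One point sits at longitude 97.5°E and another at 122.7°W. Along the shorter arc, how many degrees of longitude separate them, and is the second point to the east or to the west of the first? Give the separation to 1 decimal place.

139.8° east

Raw difference: -122.7 − 97.5 = -220.2°.
Normalise into (−180°, 180°]: -220.2° + 360° = 139.8°.
Positive ⇒ the second point lies to the east; separation 139.8°.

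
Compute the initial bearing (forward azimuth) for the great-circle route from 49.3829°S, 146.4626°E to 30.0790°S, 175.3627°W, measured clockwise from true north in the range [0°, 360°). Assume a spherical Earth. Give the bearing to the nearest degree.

Δλ = -175.3627 − 146.4626 = -321.8253°; wrapped into (−180°, 180°]: 38.1747°.
θ = atan2( sin Δλ · cos φ₂ , cos φ₁ · sin φ₂ − sin φ₁ · cos φ₂ · cos Δλ )
  = atan2(0.53483, 0.19010) = 70.433° → normalised to [0°, 360°): 70.433°.

70°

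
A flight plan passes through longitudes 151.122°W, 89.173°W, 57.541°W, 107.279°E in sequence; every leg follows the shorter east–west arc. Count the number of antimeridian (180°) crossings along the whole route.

0

Leg 1: -151.122° → -89.173°, shortest Δλ = 61.949° (east) — does not cross 180°.
Leg 2: -89.173° → -57.541°, shortest Δλ = 31.632° (east) — does not cross 180°.
Leg 3: -57.541° → +107.279°, shortest Δλ = 164.82° (east) — does not cross 180°.
Total crossings: 0.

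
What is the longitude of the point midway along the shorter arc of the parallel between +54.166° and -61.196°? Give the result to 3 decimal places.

-3.515°

Signed shortest Δλ from +54.166° to -61.196° is -115.362°.
Midpoint longitude = +54.166° + (-115.362°)/2 = +54.166° − 57.681° = -3.515°.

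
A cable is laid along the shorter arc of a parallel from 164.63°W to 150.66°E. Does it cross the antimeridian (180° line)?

Yes

Naïve |150.66 − -164.63| = 315.29° > 180°, so the shorter arc goes the other way round — across 180°.
Signed shortest Δλ = ((150.66 − -164.63 + 180) mod 360) − 180 = -44.71°.
Going west by 44.71° from -164.63° passes through 180° before reaching +150.66°.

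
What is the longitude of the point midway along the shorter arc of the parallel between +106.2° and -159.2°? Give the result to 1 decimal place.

Signed shortest Δλ from +106.2° to -159.2° is +94.6°.
Midpoint longitude = +106.2° + (+94.6°)/2 = +106.2° + 47.3° = +153.5°.
(The naïve average (+106.2 + -159.2)/2 = -26.5° is on the wrong side of the globe.)

+153.5°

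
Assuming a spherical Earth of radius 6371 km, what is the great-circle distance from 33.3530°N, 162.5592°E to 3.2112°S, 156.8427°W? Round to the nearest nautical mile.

3179 nmi

Δλ = -156.8427 − 162.5592 = -319.4019°; wrapped into (−180°, 180°]: 40.5981°.
Δφ = -3.2112 − 33.3530 = -36.5642°.
a = sin²(Δφ/2) + cos φ₁ · cos φ₂ · sin²(Δλ/2) = 0.198778.
c = 2·atan2(√a, √(1−a)) = 0.92424 rad → d = 6371·c ≈ 5888.32 km ≈ 3179.44 nmi.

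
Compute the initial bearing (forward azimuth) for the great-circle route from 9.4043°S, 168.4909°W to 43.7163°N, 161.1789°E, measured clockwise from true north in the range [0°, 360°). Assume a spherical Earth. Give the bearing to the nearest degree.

Δλ = 161.1789 − -168.4909 = 329.6698°; wrapped into (−180°, 180°]: -30.3302°.
θ = atan2( sin Δλ · cos φ₂ , cos φ₁ · sin φ₂ − sin φ₁ · cos φ₂ · cos Δλ )
  = atan2(-0.36499, 0.78374) = -24.971° → normalised to [0°, 360°): 335.029°.

335°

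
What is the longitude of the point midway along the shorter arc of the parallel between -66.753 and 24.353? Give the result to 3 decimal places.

Signed shortest Δλ from -66.753° to +24.353° is +91.106°.
Midpoint longitude = -66.753° + (+91.106°)/2 = -66.753° + 45.553° = -21.200°.

-21.200°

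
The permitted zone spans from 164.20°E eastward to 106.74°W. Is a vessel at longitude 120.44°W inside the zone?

Yes

Band width going east from +164.20° to -106.74°: ((-106.74 − 164.20) mod 360) = 89.06°.
Offset of -120.44° east of the west edge: ((-120.44 − 164.20) mod 360) = 75.36°.
75.36° ≤ 89.06° ⇒ inside.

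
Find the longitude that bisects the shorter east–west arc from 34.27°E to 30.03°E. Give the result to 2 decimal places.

32.15°E

Signed shortest Δλ from +34.27° to +30.03° is -4.24°.
Midpoint longitude = +34.27° + (-4.24°)/2 = +34.27° − 2.12° = +32.15°.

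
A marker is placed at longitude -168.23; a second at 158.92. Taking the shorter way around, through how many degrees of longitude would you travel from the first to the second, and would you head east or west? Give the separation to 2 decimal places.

Raw difference: 158.92 − -168.23 = 327.15°.
Normalise into (−180°, 180°]: 327.15° − 360° = -32.85°.
Negative ⇒ the second point lies to the west; separation 32.85°.

32.85° west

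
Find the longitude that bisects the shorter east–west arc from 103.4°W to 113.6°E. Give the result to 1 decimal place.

Signed shortest Δλ from -103.4° to +113.6° is -143.0°.
Midpoint longitude = -103.4° + (-143.0°)/2 = -103.4° − 71.5° = -174.9°.
(The naïve average (-103.4 + +113.6)/2 = 5.1° is on the wrong side of the globe.)

174.9°W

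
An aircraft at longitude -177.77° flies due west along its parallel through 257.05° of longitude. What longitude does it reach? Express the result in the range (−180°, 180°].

-74.82°

Start at -177.77°; shift −257.05° → -434.82°.
-434.82° lies outside (−180°, 180°]; add 360° → -74.82°.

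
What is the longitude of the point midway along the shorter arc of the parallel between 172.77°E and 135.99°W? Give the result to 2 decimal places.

161.61°W

Signed shortest Δλ from +172.77° to -135.99° is +51.24°.
Midpoint longitude = +172.77° + (+51.24°)/2 = +172.77° + 25.62° = +198.39°.
Normalise into (−180°, 180°]: -161.61°.
(The naïve average (+172.77 + -135.99)/2 = 18.39° is on the wrong side of the globe.)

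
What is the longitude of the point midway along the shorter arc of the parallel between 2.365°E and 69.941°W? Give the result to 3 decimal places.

33.788°W

Signed shortest Δλ from +2.365° to -69.941° is -72.306°.
Midpoint longitude = +2.365° + (-72.306°)/2 = +2.365° − 36.153° = -33.788°.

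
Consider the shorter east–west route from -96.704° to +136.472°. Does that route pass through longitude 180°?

Naïve |136.472 − -96.704| = 233.176° > 180°, so the shorter arc goes the other way round — across 180°.
Signed shortest Δλ = ((136.472 − -96.704 + 180) mod 360) − 180 = -126.824°.
Going west by 126.824° from -96.704° passes through 180° before reaching +136.472°.

Yes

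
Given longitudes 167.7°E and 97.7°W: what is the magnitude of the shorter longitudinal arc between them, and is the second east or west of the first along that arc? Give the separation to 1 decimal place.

Raw difference: -97.7 − 167.7 = -265.4°.
Normalise into (−180°, 180°]: -265.4° + 360° = 94.6°.
Positive ⇒ the second point lies to the east; separation 94.6°.

94.6° east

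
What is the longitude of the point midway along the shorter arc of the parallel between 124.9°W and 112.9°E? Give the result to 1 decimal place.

174.0°E

Signed shortest Δλ from -124.9° to +112.9° is -122.2°.
Midpoint longitude = -124.9° + (-122.2°)/2 = -124.9° − 61.1° = -186.0°.
Normalise into (−180°, 180°]: +174.0°.
(The naïve average (-124.9 + +112.9)/2 = -6.0° is on the wrong side of the globe.)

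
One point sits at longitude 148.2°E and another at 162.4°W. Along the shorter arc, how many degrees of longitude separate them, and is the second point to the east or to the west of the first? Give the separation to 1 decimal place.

49.4° east

Raw difference: -162.4 − 148.2 = -310.6°.
Normalise into (−180°, 180°]: -310.6° + 360° = 49.4°.
Positive ⇒ the second point lies to the east; separation 49.4°.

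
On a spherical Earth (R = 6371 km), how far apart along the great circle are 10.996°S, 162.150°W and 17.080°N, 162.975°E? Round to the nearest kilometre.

4943 km

Δλ = 162.975 − -162.150 = 325.125°; wrapped into (−180°, 180°]: -34.875°.
Δφ = 17.080 − -10.996 = 28.076°.
a = sin²(Δφ/2) + cos φ₁ · cos φ₂ · sin²(Δλ/2) = 0.143101.
c = 2·atan2(√a, √(1−a)) = 0.77589 rad → d = 6371·c ≈ 4943.19 km.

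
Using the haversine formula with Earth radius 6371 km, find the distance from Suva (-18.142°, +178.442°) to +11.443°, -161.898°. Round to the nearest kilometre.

3934 km

Δλ = -161.898 − 178.442 = -340.340°; wrapped into (−180°, 180°]: 19.660°.
Δφ = 11.443 − -18.142 = 29.585°.
a = sin²(Δφ/2) + cos φ₁ · cos φ₂ · sin²(Δλ/2) = 0.092336.
c = 2·atan2(√a, √(1−a)) = 0.61750 rad → d = 6371·c ≈ 3934.09 km.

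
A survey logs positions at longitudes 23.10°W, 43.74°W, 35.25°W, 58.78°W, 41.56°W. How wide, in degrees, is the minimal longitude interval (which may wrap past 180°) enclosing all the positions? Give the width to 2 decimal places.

35.68°

Sort the longitudes: -58.78°, -43.74°, -41.56°, -35.25°, -23.10°.
Eastward gaps between consecutive values (wrapping around): 15.04°, 2.18°, 6.31°, 12.15°, 324.32°.
Largest gap = 324.32° ⇒ minimal covering band is its complement: 360° − 324.32° = 35.68°.
Band runs from -58.78° eastward to -23.10°.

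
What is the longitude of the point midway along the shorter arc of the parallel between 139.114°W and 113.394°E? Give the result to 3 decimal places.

Signed shortest Δλ from -139.114° to +113.394° is -107.492°.
Midpoint longitude = -139.114° + (-107.492°)/2 = -139.114° − 53.746° = -192.860°.
Normalise into (−180°, 180°]: +167.140°.
(The naïve average (-139.114 + +113.394)/2 = -12.86° is on the wrong side of the globe.)

167.140°E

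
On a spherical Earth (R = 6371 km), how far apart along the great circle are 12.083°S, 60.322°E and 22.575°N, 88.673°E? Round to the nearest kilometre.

Δλ = 88.673 − 60.322 = 28.351°.
Δφ = 22.575 − -12.083 = 34.658°.
a = sin²(Δφ/2) + cos φ₁ · cos φ₂ · sin²(Δλ/2) = 0.142870.
c = 2·atan2(√a, √(1−a)) = 0.77523 rad → d = 6371·c ≈ 4938.99 km.

4939 km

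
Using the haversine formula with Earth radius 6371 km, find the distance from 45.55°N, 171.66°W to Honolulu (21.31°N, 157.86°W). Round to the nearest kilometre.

2974 km

Δλ = -157.86 − -171.66 = 13.80°.
Δφ = 21.31 − 45.55 = -24.24°.
a = sin²(Δφ/2) + cos φ₁ · cos φ₂ · sin²(Δλ/2) = 0.053499.
c = 2·atan2(√a, √(1−a)) = 0.46683 rad → d = 6371·c ≈ 2974.14 km.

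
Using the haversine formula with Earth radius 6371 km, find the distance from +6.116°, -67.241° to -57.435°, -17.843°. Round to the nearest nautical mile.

Δλ = -17.843 − -67.241 = 49.398°.
Δφ = -57.435 − 6.116 = -63.551°.
a = sin²(Δφ/2) + cos φ₁ · cos φ₂ · sin²(Δλ/2) = 0.370744.
c = 2·atan2(√a, √(1−a)) = 1.30931 rad → d = 6371·c ≈ 8341.64 km ≈ 4504.13 nmi.

4504 nmi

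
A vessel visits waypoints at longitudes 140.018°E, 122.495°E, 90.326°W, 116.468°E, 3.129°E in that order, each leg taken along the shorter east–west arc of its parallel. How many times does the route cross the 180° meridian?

2

Leg 1: +140.018° → +122.495°, shortest Δλ = -17.523° (west) — does not cross 180°.
Leg 2: +122.495° → -90.326°, shortest Δλ = 147.179° (east) — crosses 180°.
Leg 3: -90.326° → +116.468°, shortest Δλ = -153.206° (west) — crosses 180°.
Leg 4: +116.468° → +3.129°, shortest Δλ = -113.339° (west) — does not cross 180°.
Total crossings: 2.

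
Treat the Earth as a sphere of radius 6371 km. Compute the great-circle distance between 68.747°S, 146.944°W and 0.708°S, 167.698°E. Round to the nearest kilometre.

Δλ = 167.698 − -146.944 = 314.642°; wrapped into (−180°, 180°]: -45.358°.
Δφ = -0.708 − -68.747 = 68.039°.
a = sin²(Δφ/2) + cos φ₁ · cos φ₂ · sin²(Δλ/2) = 0.366896.
c = 2·atan2(√a, √(1−a)) = 1.30134 rad → d = 6371·c ≈ 8290.84 km.

8291 km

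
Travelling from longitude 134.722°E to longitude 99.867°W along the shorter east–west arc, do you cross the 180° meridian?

Yes

Naïve |-99.867 − 134.722| = 234.589° > 180°, so the shorter arc goes the other way round — across 180°.
Signed shortest Δλ = ((-99.867 − 134.722 + 180) mod 360) − 180 = 125.411°.
Going east by 125.411° from +134.722° passes through 180° before reaching -99.867°.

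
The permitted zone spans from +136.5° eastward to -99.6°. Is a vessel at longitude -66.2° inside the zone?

Band width going east from +136.5° to -99.6°: ((-99.6 − 136.5) mod 360) = 123.9°.
Offset of -66.2° east of the west edge: ((-66.2 − 136.5) mod 360) = 157.3°.
157.3° > 123.9° ⇒ outside.

No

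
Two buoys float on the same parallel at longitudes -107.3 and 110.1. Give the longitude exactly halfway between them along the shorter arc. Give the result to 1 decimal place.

Signed shortest Δλ from -107.3° to +110.1° is -142.6°.
Midpoint longitude = -107.3° + (-142.6°)/2 = -107.3° − 71.3° = -178.6°.
(The naïve average (-107.3 + +110.1)/2 = 1.4° is on the wrong side of the globe.)

-178.6°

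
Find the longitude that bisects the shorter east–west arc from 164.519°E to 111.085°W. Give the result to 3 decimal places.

153.283°W

Signed shortest Δλ from +164.519° to -111.085° is +84.396°.
Midpoint longitude = +164.519° + (+84.396°)/2 = +164.519° + 42.198° = +206.717°.
Normalise into (−180°, 180°]: -153.283°.
(The naïve average (+164.519 + -111.085)/2 = 26.717° is on the wrong side of the globe.)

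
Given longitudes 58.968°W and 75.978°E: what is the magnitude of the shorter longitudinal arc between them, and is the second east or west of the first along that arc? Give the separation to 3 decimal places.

134.946° east

Raw difference: 75.978 − -58.968 = 134.946°.
Normalise into (−180°, 180°]: 134.946° stays 134.946°.
Positive ⇒ the second point lies to the east; separation 134.946°.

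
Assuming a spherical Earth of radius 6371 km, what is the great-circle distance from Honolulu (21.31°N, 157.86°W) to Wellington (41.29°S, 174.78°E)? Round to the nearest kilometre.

Δλ = 174.78 − -157.86 = 332.64°; wrapped into (−180°, 180°]: -27.36°.
Δφ = -41.29 − 21.31 = -62.60°.
a = sin²(Δφ/2) + cos φ₁ · cos φ₂ · sin²(Δλ/2) = 0.309053.
c = 2·atan2(√a, √(1−a)) = 1.17895 rad → d = 6371·c ≈ 7511.10 km.

7511 km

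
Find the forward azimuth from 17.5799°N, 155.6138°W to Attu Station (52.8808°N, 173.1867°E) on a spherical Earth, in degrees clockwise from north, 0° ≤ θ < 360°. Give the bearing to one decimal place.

332.6°

Δλ = 173.1867 − -155.6138 = 328.8005°; wrapped into (−180°, 180°]: -31.1995°.
θ = atan2( sin Δλ · cos φ₂ , cos φ₁ · sin φ₂ − sin φ₁ · cos φ₂ · cos Δλ )
  = atan2(-0.31261, 0.60423) = -27.356° → normalised to [0°, 360°): 332.644°.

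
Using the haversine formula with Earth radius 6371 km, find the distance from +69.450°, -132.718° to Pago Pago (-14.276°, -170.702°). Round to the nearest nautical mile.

Δλ = -170.702 − -132.718 = -37.984°.
Δφ = -14.276 − 69.450 = -83.726°.
a = sin²(Δφ/2) + cos φ₁ · cos φ₂ · sin²(Δλ/2) = 0.481387.
c = 2·atan2(√a, √(1−a)) = 1.53356 rad → d = 6371·c ≈ 9770.32 km ≈ 5275.55 nmi.

5276 nmi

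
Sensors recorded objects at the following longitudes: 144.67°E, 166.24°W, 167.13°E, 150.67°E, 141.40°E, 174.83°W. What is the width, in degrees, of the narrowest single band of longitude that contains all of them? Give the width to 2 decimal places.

Sort the longitudes: -174.83°, -166.24°, +141.40°, +144.67°, +150.67°, +167.13°.
Eastward gaps between consecutive values (wrapping around): 8.59°, 307.64°, 3.27°, 6.00°, 16.46°, 18.04°.
Largest gap = 307.64° ⇒ minimal covering band is its complement: 360° − 307.64° = 52.36°.
Band runs from +141.40° eastward to -166.24°, crossing the antimeridian.

52.36°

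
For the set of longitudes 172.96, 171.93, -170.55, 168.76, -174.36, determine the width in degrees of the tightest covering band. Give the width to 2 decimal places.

20.69°

Sort the longitudes: -174.36°, -170.55°, +168.76°, +171.93°, +172.96°.
Eastward gaps between consecutive values (wrapping around): 3.81°, 339.31°, 3.17°, 1.03°, 12.68°.
Largest gap = 339.31° ⇒ minimal covering band is its complement: 360° − 339.31° = 20.69°.
Band runs from +168.76° eastward to -170.55°, crossing the antimeridian.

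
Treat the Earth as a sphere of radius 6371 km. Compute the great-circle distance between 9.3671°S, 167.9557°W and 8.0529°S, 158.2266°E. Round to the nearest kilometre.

3718 km

Δλ = 158.2266 − -167.9557 = 326.1823°; wrapped into (−180°, 180°]: -33.8177°.
Δφ = -8.0529 − -9.3671 = 1.3142°.
a = sin²(Δφ/2) + cos φ₁ · cos φ₂ · sin²(Δλ/2) = 0.082774.
c = 2·atan2(√a, √(1−a)) = 0.58366 rad → d = 6371·c ≈ 3718.49 km.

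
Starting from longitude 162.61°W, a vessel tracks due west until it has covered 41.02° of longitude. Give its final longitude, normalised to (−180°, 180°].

156.37°E

Start at -162.61°; shift −41.02° → -203.63°.
-203.63° lies outside (−180°, 180°]; add 360° → +156.37°.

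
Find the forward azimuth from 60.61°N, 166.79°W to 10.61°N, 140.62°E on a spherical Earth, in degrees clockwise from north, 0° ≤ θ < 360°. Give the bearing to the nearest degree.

Δλ = 140.62 − -166.79 = 307.41°; wrapped into (−180°, 180°]: -52.59°.
θ = atan2( sin Δλ · cos φ₂ , cos φ₁ · sin φ₂ − sin φ₁ · cos φ₂ · cos Δλ )
  = atan2(-0.78073, -0.42992) = -118.840° → normalised to [0°, 360°): 241.160°.

241°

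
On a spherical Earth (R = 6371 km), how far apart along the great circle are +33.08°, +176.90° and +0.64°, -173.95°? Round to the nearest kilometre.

Δλ = -173.95 − 176.90 = -350.85°; wrapped into (−180°, 180°]: 9.15°.
Δφ = 0.64 − 33.08 = -32.44°.
a = sin²(Δφ/2) + cos φ₁ · cos φ₂ · sin²(Δλ/2) = 0.083354.
c = 2·atan2(√a, √(1−a)) = 0.58576 rad → d = 6371·c ≈ 3731.88 km.

3732 km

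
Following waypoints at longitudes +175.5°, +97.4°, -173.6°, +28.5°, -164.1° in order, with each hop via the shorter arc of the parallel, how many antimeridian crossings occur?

Leg 1: +175.5° → +97.4°, shortest Δλ = -78.1° (west) — does not cross 180°.
Leg 2: +97.4° → -173.6°, shortest Δλ = 89.0° (east) — crosses 180°.
Leg 3: -173.6° → +28.5°, shortest Δλ = -157.9° (west) — crosses 180°.
Leg 4: +28.5° → -164.1°, shortest Δλ = 167.4° (east) — crosses 180°.
Total crossings: 3.

3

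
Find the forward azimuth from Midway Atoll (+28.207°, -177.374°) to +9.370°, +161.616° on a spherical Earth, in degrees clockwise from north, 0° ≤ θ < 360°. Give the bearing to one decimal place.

230.5°

Δλ = 161.616 − -177.374 = 338.990°; wrapped into (−180°, 180°]: -21.010°.
θ = atan2( sin Δλ · cos φ₂ , cos φ₁ · sin φ₂ − sin φ₁ · cos φ₂ · cos Δλ )
  = atan2(-0.35375, -0.29187) = -129.526° → normalised to [0°, 360°): 230.474°.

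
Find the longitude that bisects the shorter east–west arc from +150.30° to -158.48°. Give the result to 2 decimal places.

+175.91°

Signed shortest Δλ from +150.30° to -158.48° is +51.22°.
Midpoint longitude = +150.30° + (+51.22°)/2 = +150.30° + 25.61° = +175.91°.
(The naïve average (+150.30 + -158.48)/2 = -4.09° is on the wrong side of the globe.)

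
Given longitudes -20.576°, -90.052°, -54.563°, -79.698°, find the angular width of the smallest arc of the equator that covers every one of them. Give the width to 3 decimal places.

69.476°

Sort the longitudes: -90.052°, -79.698°, -54.563°, -20.576°.
Eastward gaps between consecutive values (wrapping around): 10.354°, 25.135°, 33.987°, 290.524°.
Largest gap = 290.524° ⇒ minimal covering band is its complement: 360° − 290.524° = 69.476°.
Band runs from -90.052° eastward to -20.576°.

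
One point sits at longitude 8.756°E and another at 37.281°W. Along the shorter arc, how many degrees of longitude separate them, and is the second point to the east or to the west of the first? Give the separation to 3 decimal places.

Raw difference: -37.281 − 8.756 = -46.037°.
Normalise into (−180°, 180°]: -46.037° stays -46.037°.
Negative ⇒ the second point lies to the west; separation 46.037°.

46.037° west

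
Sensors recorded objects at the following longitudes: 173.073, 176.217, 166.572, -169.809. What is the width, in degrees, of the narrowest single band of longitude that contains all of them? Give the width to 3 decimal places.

23.619°

Sort the longitudes: -169.809°, +166.572°, +173.073°, +176.217°.
Eastward gaps between consecutive values (wrapping around): 336.381°, 6.501°, 3.144°, 13.974°.
Largest gap = 336.381° ⇒ minimal covering band is its complement: 360° − 336.381° = 23.619°.
Band runs from +166.572° eastward to -169.809°, crossing the antimeridian.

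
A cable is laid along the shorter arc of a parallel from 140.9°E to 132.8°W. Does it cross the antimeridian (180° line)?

Naïve |-132.8 − 140.9| = 273.7° > 180°, so the shorter arc goes the other way round — across 180°.
Signed shortest Δλ = ((-132.8 − 140.9 + 180) mod 360) − 180 = 86.3°.
Going east by 86.3° from +140.9° passes through 180° before reaching -132.8°.

Yes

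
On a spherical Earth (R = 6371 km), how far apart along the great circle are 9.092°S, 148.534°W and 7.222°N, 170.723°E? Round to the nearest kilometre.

Δλ = 170.723 − -148.534 = 319.257°; wrapped into (−180°, 180°]: -40.743°.
Δφ = 7.222 − -9.092 = 16.314°.
a = sin²(Δφ/2) + cos φ₁ · cos φ₂ · sin²(Δλ/2) = 0.138838.
c = 2·atan2(√a, √(1−a)) = 0.76364 rad → d = 6371·c ≈ 4865.14 km.

4865 km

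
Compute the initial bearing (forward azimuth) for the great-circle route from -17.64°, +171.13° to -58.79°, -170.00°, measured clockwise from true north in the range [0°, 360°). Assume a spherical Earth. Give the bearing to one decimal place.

Δλ = -170.00 − 171.13 = -341.13°; wrapped into (−180°, 180°]: 18.87°.
θ = atan2( sin Δλ · cos φ₂ , cos φ₁ · sin φ₂ − sin φ₁ · cos φ₂ · cos Δλ )
  = atan2(0.16759, -0.66647) = 165.885° → normalised to [0°, 360°): 165.885°.

165.9°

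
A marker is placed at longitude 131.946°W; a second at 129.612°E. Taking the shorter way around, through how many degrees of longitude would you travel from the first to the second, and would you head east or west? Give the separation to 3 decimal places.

Raw difference: 129.612 − -131.946 = 261.558°.
Normalise into (−180°, 180°]: 261.558° − 360° = -98.442°.
Negative ⇒ the second point lies to the west; separation 98.442°.

98.442° west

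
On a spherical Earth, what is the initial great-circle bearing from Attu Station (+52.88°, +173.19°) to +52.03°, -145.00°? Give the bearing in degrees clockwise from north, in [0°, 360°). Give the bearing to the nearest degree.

75°

Δλ = -145.00 − 173.19 = -318.19°; wrapped into (−180°, 180°]: 41.81°.
θ = atan2( sin Δλ · cos φ₂ , cos φ₁ · sin φ₂ − sin φ₁ · cos φ₂ · cos Δλ )
  = atan2(0.41016, 0.11009) = 74.976° → normalised to [0°, 360°): 74.976°.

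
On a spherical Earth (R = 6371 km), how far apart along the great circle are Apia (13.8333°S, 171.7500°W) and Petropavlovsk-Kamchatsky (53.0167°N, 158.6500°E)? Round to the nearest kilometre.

Δλ = 158.6500 − -171.7500 = 330.4000°; wrapped into (−180°, 180°]: -29.6000°.
Δφ = 53.0167 − -13.8333 = 66.8500°.
a = sin²(Δφ/2) + cos φ₁ · cos φ₂ · sin²(Δλ/2) = 0.341546.
c = 2·atan2(√a, √(1−a)) = 1.24833 rad → d = 6371·c ≈ 7953.11 km.

7953 km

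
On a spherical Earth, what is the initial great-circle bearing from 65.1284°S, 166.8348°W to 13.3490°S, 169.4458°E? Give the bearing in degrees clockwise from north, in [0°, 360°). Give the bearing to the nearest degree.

331°

Δλ = 169.4458 − -166.8348 = 336.2806°; wrapped into (−180°, 180°]: -23.7194°.
θ = atan2( sin Δλ · cos φ₂ , cos φ₁ · sin φ₂ − sin φ₁ · cos φ₂ · cos Δλ )
  = atan2(-0.39139, 0.71107) = -28.830° → normalised to [0°, 360°): 331.170°.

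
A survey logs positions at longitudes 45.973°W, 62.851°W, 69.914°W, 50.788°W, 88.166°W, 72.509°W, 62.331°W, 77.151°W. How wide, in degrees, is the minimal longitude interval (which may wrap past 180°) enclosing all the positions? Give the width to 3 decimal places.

42.193°

Sort the longitudes: -88.166°, -77.151°, -72.509°, -69.914°, -62.851°, -62.331°, -50.788°, -45.973°.
Eastward gaps between consecutive values (wrapping around): 11.015°, 4.642°, 2.595°, 7.063°, 0.520°, 11.543°, 4.815°, 317.807°.
Largest gap = 317.807° ⇒ minimal covering band is its complement: 360° − 317.807° = 42.193°.
Band runs from -88.166° eastward to -45.973°.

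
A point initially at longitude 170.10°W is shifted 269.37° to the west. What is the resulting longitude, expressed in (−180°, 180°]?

Start at -170.10°; shift −269.37° → -439.47°.
-439.47° lies outside (−180°, 180°]; add 360° → -79.47°.

79.47°W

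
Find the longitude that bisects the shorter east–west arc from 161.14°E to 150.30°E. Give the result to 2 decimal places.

155.72°E

Signed shortest Δλ from +161.14° to +150.30° is -10.84°.
Midpoint longitude = +161.14° + (-10.84°)/2 = +161.14° − 5.42° = +155.72°.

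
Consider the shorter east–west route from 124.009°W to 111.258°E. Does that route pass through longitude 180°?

Naïve |111.258 − -124.009| = 235.267° > 180°, so the shorter arc goes the other way round — across 180°.
Signed shortest Δλ = ((111.258 − -124.009 + 180) mod 360) − 180 = -124.733°.
Going west by 124.733° from -124.009° passes through 180° before reaching +111.258°.

Yes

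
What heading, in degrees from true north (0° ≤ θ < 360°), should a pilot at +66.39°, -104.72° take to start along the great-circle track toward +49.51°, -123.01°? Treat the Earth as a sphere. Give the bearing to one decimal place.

Δλ = -123.01 − -104.72 = -18.29°.
θ = atan2( sin Δλ · cos φ₂ , cos φ₁ · sin φ₂ − sin φ₁ · cos φ₂ · cos Δλ )
  = atan2(-0.20377, -0.26031) = -141.946° → normalised to [0°, 360°): 218.054°.

218.1°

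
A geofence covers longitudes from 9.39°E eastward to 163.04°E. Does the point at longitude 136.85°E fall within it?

Yes

Band width going east from +9.39° to +163.04°: ((163.04 − 9.39) mod 360) = 153.65°.
Offset of +136.85° east of the west edge: ((136.85 − 9.39) mod 360) = 127.46°.
127.46° ≤ 153.65° ⇒ inside.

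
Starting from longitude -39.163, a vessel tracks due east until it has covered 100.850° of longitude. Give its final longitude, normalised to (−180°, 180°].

+61.687°

Start at -39.163°; shift +100.850° → +61.687°.
+61.687° already lies in (−180°, 180°].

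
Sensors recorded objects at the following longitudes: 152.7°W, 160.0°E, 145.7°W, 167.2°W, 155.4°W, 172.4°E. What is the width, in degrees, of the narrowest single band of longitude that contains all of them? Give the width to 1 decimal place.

Sort the longitudes: -167.2°, -155.4°, -152.7°, -145.7°, +160.0°, +172.4°.
Eastward gaps between consecutive values (wrapping around): 11.8°, 2.7°, 7.0°, 305.7°, 12.4°, 20.4°.
Largest gap = 305.7° ⇒ minimal covering band is its complement: 360° − 305.7° = 54.3°.
Band runs from +160.0° eastward to -145.7°, crossing the antimeridian.

54.3°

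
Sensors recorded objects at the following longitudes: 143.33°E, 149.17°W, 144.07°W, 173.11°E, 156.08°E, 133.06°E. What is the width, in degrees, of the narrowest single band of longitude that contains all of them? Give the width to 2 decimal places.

82.87°

Sort the longitudes: -149.17°, -144.07°, +133.06°, +143.33°, +156.08°, +173.11°.
Eastward gaps between consecutive values (wrapping around): 5.10°, 277.13°, 10.27°, 12.75°, 17.03°, 37.72°.
Largest gap = 277.13° ⇒ minimal covering band is its complement: 360° − 277.13° = 82.87°.
Band runs from +133.06° eastward to -144.07°, crossing the antimeridian.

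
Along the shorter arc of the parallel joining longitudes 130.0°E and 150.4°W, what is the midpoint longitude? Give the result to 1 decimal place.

Signed shortest Δλ from +130.0° to -150.4° is +79.6°.
Midpoint longitude = +130.0° + (+79.6°)/2 = +130.0° + 39.8° = +169.8°.
(The naïve average (+130.0 + -150.4)/2 = -10.2° is on the wrong side of the globe.)

169.8°E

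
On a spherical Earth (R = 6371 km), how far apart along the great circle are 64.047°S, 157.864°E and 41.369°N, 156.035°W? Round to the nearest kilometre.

Δλ = -156.035 − 157.864 = -313.899°; wrapped into (−180°, 180°]: 46.101°.
Δφ = 41.369 − -64.047 = 105.416°.
a = sin²(Δφ/2) + cos φ₁ · cos φ₂ · sin²(Δλ/2) = 0.683263.
c = 2·atan2(√a, √(1−a)) = 1.94607 rad → d = 6371·c ≈ 12398.40 km.

12398 km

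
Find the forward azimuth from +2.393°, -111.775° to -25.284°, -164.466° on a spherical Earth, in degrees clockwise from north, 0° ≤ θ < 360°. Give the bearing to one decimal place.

Δλ = -164.466 − -111.775 = -52.691°.
θ = atan2( sin Δλ · cos φ₂ , cos φ₁ · sin φ₂ − sin φ₁ · cos φ₂ · cos Δλ )
  = atan2(-0.71918, -0.44962) = -122.013° → normalised to [0°, 360°): 237.987°.

238.0°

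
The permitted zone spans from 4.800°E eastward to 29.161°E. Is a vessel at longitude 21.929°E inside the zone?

Band width going east from +4.800° to +29.161°: ((29.161 − 4.800) mod 360) = 24.361°.
Offset of +21.929° east of the west edge: ((21.929 − 4.800) mod 360) = 17.129°.
17.129° ≤ 24.361° ⇒ inside.

Yes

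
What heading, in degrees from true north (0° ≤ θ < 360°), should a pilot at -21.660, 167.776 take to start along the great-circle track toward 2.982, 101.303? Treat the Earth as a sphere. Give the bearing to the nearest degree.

Δλ = 101.303 − 167.776 = -66.473°.
θ = atan2( sin Δλ · cos φ₂ , cos φ₁ · sin φ₂ − sin φ₁ · cos φ₂ · cos Δλ )
  = atan2(-0.91563, 0.19549) = -77.948° → normalised to [0°, 360°): 282.052°.

282°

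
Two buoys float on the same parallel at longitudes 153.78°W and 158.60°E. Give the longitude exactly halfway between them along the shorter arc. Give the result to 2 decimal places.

Signed shortest Δλ from -153.78° to +158.60° is -47.62°.
Midpoint longitude = -153.78° + (-47.62°)/2 = -153.78° − 23.81° = -177.59°.
(The naïve average (-153.78 + +158.60)/2 = 2.41° is on the wrong side of the globe.)

177.59°W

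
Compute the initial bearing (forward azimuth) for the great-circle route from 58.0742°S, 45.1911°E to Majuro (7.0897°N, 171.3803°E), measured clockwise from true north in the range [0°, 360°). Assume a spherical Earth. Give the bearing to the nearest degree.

118°

Δλ = 171.3803 − 45.1911 = 126.1892°.
θ = atan2( sin Δλ · cos φ₂ , cos φ₁ · sin φ₂ − sin φ₁ · cos φ₂ · cos Δλ )
  = atan2(0.80090, -0.43204) = 118.344° → normalised to [0°, 360°): 118.344°.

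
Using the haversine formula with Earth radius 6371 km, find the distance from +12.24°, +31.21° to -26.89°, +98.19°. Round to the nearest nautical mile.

Δλ = 98.19 − 31.21 = 66.98°.
Δφ = -26.89 − 12.24 = -39.13°.
a = sin²(Δφ/2) + cos φ₁ · cos φ₂ · sin²(Δλ/2) = 0.377522.
c = 2·atan2(√a, √(1−a)) = 1.32332 rad → d = 6371·c ≈ 8430.89 km ≈ 4552.31 nmi.

4552 nmi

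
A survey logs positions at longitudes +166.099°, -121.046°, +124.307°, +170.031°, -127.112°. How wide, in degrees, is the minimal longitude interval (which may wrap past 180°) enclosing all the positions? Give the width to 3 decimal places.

Sort the longitudes: -127.112°, -121.046°, +124.307°, +166.099°, +170.031°.
Eastward gaps between consecutive values (wrapping around): 6.066°, 245.353°, 41.792°, 3.932°, 62.857°.
Largest gap = 245.353° ⇒ minimal covering band is its complement: 360° − 245.353° = 114.647°.
Band runs from +124.307° eastward to -121.046°, crossing the antimeridian.

114.647°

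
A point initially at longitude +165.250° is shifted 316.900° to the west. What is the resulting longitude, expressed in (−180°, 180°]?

Start at +165.250°; shift −316.900° → -151.650°.
-151.650° already lies in (−180°, 180°].

-151.650°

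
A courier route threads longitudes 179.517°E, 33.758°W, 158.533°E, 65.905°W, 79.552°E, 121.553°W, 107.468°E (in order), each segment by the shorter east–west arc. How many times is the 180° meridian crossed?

5

Leg 1: +179.517° → -33.758°, shortest Δλ = 146.725° (east) — crosses 180°.
Leg 2: -33.758° → +158.533°, shortest Δλ = -167.709° (west) — crosses 180°.
Leg 3: +158.533° → -65.905°, shortest Δλ = 135.562° (east) — crosses 180°.
Leg 4: -65.905° → +79.552°, shortest Δλ = 145.457° (east) — does not cross 180°.
Leg 5: +79.552° → -121.553°, shortest Δλ = 158.895° (east) — crosses 180°.
Leg 6: -121.553° → +107.468°, shortest Δλ = -130.979° (west) — crosses 180°.
Total crossings: 5.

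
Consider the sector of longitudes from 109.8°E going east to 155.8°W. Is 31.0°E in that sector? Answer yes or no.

No

Band width going east from +109.8° to -155.8°: ((-155.8 − 109.8) mod 360) = 94.4°.
Offset of +31.0° east of the west edge: ((31.0 − 109.8) mod 360) = 281.2°.
281.2° > 94.4° ⇒ outside.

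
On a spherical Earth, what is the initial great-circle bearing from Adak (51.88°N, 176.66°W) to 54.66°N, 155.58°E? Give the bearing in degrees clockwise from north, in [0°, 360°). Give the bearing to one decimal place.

290.5°

Δλ = 155.58 − -176.66 = 332.24°; wrapped into (−180°, 180°]: -27.76°.
θ = atan2( sin Δλ · cos φ₂ , cos φ₁ · sin φ₂ − sin φ₁ · cos φ₂ · cos Δλ )
  = atan2(-0.26941, 0.10088) = -69.473° → normalised to [0°, 360°): 290.527°.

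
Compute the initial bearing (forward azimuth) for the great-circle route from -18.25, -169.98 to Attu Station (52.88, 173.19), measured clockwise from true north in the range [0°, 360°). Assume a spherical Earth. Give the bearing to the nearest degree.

349°

Δλ = 173.19 − -169.98 = 343.17°; wrapped into (−180°, 180°]: -16.83°.
θ = atan2( sin Δλ · cos φ₂ , cos φ₁ · sin φ₂ − sin φ₁ · cos φ₂ · cos Δλ )
  = atan2(-0.17473, 0.93816) = -10.550° → normalised to [0°, 360°): 349.450°.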